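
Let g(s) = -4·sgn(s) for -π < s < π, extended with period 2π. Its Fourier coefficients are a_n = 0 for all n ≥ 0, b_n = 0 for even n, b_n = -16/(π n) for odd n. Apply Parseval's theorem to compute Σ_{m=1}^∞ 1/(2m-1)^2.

Parseval: Σ b_n^2 = (1/π) ∫_{-π}^{π} g(s)^2 ds = 32.
Only odd n contribute, with b_n^2 = 256/(π^2 n^2), so Σ_{m≥1} 1/(2m-1)^2 = π^2·(32)/256 = pi**2/8.

pi**2/8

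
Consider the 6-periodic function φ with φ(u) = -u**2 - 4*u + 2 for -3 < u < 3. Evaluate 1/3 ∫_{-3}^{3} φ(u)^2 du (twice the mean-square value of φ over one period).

562/5

1/3 ∫_{-3}^{3} φ(u)^2 du = 1/3 · (1686/5) = 562/5.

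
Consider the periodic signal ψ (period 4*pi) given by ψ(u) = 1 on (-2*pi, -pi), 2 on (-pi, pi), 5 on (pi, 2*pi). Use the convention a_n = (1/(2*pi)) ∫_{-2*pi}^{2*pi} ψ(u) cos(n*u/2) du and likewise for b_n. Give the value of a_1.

-2/pi

a_1 = (1/(2*pi)) ∫_{-2*pi}^{2*pi} ψ(u) cos(u/2) du.
Split the integral at the breakpoints.
Directly, an antiderivative of (1) cos(u/2) is 2*sin(u/2); evaluating from -2*pi to -pi: ∫_{-2*pi}^{-pi} (1) cos(u/2) du = (-2) - (0) = -2.
Directly, an antiderivative of (2) cos(u/2) is 4*sin(u/2); evaluating from -pi to pi: ∫_{-pi}^{pi} (2) cos(u/2) du = (4) - (-4) = 8.
Directly, an antiderivative of (5) cos(u/2) is 10*sin(u/2); evaluating from pi to 2*pi: ∫_{pi}^{2*pi} (5) cos(u/2) du = (0) - (10) = -10.
Summing the pieces and multiplying by (1/(2*pi)) gives a_1 = -2/pi.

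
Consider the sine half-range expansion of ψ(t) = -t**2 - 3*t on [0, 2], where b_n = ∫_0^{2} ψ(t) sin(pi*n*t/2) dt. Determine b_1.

b_1 = ∫_0^{2} (-t**2 - 3*t) sin(pi*t/2) dt.
Integrating by parts twice (tabular method), an antiderivative of (-t**2 - 3*t) sin(pi*t/2) is 2*t**2*cos(pi*t/2)/pi - 8*t*sin(pi*t/2)/pi**2 + 6*t*cos(pi*t/2)/pi - 12*sin(pi*t/2)/pi**2 - 16*cos(pi*t/2)/pi**3; evaluating from 0 to 2: ∫_{0}^{2} (-t**2 - 3*t) sin(pi*t/2) dt = (-20/pi + 16/pi**3) - (-16/pi**3) = -20/pi + 32/pi**3.
Hence b_1 = -20/pi + 32/pi**3.

-20/pi + 32/pi**3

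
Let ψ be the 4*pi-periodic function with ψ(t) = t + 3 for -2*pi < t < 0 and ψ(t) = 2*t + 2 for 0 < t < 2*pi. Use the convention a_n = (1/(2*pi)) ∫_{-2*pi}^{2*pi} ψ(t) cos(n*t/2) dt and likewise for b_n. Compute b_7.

2*(-1 + 3*pi)/(7*pi)

b_7 = (1/(2*pi)) ∫_{-2*pi}^{2*pi} ψ(t) sin(7*t/2) dt.
Split the integral at the breakpoints.
Integrating by parts (boundary term plus one more integral), an antiderivative of (t + 3) sin(7*t/2) is -2*t*cos(7*t/2)/7 + 4*sin(7*t/2)/49 - 6*cos(7*t/2)/7; evaluating from -2*pi to 0: ∫_{-2*pi}^{0} (t + 3) sin(7*t/2) dt = (-6/7) - (6/7 - 4*pi/7) = -12/7 + 4*pi/7.
Integrating by parts (boundary term plus one more integral), an antiderivative of (2*t + 2) sin(7*t/2) is -4*t*cos(7*t/2)/7 + 8*sin(7*t/2)/49 - 4*cos(7*t/2)/7; evaluating from 0 to 2*pi: ∫_{0}^{2*pi} (2*t + 2) sin(7*t/2) dt = (4/7 + 8*pi/7) - (-4/7) = 8/7 + 8*pi/7.
Summing the pieces and multiplying by (1/(2*pi)) gives b_7 = 2*(-1 + 3*pi)/(7*pi).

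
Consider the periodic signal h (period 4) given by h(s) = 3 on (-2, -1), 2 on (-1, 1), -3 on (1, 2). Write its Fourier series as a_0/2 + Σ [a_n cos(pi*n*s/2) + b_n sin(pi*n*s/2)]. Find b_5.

b_5 = 1/2 ∫_{-2}^{2} h(s) sin(5*pi*s/2) ds.
Split the integral at the breakpoints.
Directly, an antiderivative of (3) sin(5*pi*s/2) is -6*cos(5*pi*s/2)/(5*pi); evaluating from -2 to -1: ∫_{-2}^{-1} (3) sin(5*pi*s/2) ds = (0) - (6/(5*pi)) = -6/(5*pi).
Directly, an antiderivative of (2) sin(5*pi*s/2) is -4*cos(5*pi*s/2)/(5*pi); evaluating from -1 to 1: ∫_{-1}^{1} (2) sin(5*pi*s/2) ds = (0) - (0) = 0.
Directly, an antiderivative of (-3) sin(5*pi*s/2) is 6*cos(5*pi*s/2)/(5*pi); evaluating from 1 to 2: ∫_{1}^{2} (-3) sin(5*pi*s/2) ds = (-6/(5*pi)) - (0) = -6/(5*pi).
Summing the pieces and multiplying by (1/2) gives b_5 = -6/(5*pi).

-6/(5*pi)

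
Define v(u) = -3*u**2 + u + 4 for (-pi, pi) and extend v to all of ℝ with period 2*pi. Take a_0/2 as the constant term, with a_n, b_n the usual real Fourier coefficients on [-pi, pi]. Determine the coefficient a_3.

4/3

a_3 = 1/pi ∫_{-pi}^{pi} v(u) cos(3*u) du.
Integrating by parts twice (tabular method), an antiderivative of (-3*u**2 + u + 4) cos(3*u) is -u**2*sin(3*u) + u*sin(3*u)/3 - 2*u*cos(3*u)/3 + 14*sin(3*u)/9 + cos(3*u)/9; evaluating from -pi to pi: ∫_{-pi}^{pi} (-3*u**2 + u + 4) cos(3*u) du = (-1/9 + 2*pi/3) - (-2*pi/3 - 1/9) = 4*pi/3.
Hence a_3 = (1/pi)·(4*pi/3) = 4/3.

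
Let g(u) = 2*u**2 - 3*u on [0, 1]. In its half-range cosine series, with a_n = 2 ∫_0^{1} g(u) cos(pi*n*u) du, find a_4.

a_4 = 2 ∫_0^{1} (2*u**2 - 3*u) cos(4*pi*u) du.
Integrating by parts twice (tabular method), an antiderivative of (2*u**2 - 3*u) cos(4*pi*u) is u**2*sin(4*pi*u)/(2*pi) - 3*u*sin(4*pi*u)/(4*pi) + u*cos(4*pi*u)/(4*pi**2) - sin(4*pi*u)/(16*pi**3) - 3*cos(4*pi*u)/(16*pi**2); evaluating from 0 to 1: ∫_{0}^{1} (2*u**2 - 3*u) cos(4*pi*u) du = (1/(16*pi**2)) - (-3/(16*pi**2)) = 1/(4*pi**2).
Hence a_4 = 2·(1/(4*pi**2)) = 1/(2*pi**2).

1/(2*pi**2)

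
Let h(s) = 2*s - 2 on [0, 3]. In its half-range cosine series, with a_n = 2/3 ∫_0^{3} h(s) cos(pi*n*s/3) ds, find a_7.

-24/(49*pi**2)

a_7 = 2/3 ∫_0^{3} (2*s - 2) cos(7*pi*s/3) ds.
Integrating by parts (boundary term plus one more integral), an antiderivative of (2*s - 2) cos(7*pi*s/3) is 6*s*sin(7*pi*s/3)/(7*pi) - 6*sin(7*pi*s/3)/(7*pi) + 18*cos(7*pi*s/3)/(49*pi**2); evaluating from 0 to 3: ∫_{0}^{3} (2*s - 2) cos(7*pi*s/3) ds = (-18/(49*pi**2)) - (18/(49*pi**2)) = -36/(49*pi**2).
Hence a_7 = (2/3)·(-36/(49*pi**2)) = -24/(49*pi**2).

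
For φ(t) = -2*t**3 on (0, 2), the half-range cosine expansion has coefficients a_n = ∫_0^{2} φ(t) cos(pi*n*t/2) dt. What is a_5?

96*(-4 + 25*pi**2)/(625*pi**4)

a_5 = ∫_0^{2} (-2*t**3) cos(5*pi*t/2) dt.
Integrating by parts three times (tabular method), an antiderivative of (-2*t**3) cos(5*pi*t/2) is -4*t**3*sin(5*pi*t/2)/(5*pi) - 24*t**2*cos(5*pi*t/2)/(25*pi**2) + 96*t*sin(5*pi*t/2)/(125*pi**3) + 192*cos(5*pi*t/2)/(625*pi**4); evaluating from 0 to 2: ∫_{0}^{2} (-2*t**3) cos(5*pi*t/2) dt = (96*(-2 + 25*pi**2)/(625*pi**4)) - (192/(625*pi**4)) = 96*(-4 + 25*pi**2)/(625*pi**4).
Hence a_5 = 96*(-4 + 25*pi**2)/(625*pi**4).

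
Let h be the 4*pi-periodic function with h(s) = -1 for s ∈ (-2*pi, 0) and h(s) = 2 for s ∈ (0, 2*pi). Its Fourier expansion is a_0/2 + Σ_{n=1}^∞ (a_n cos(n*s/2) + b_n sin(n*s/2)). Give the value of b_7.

b_7 = (1/(2*pi)) ∫_{-2*pi}^{2*pi} h(s) sin(7*s/2) ds.
Split the integral at the breakpoints.
Directly, an antiderivative of (-1) sin(7*s/2) is 2*cos(7*s/2)/7; evaluating from -2*pi to 0: ∫_{-2*pi}^{0} (-1) sin(7*s/2) ds = (2/7) - (-2/7) = 4/7.
Directly, an antiderivative of (2) sin(7*s/2) is -4*cos(7*s/2)/7; evaluating from 0 to 2*pi: ∫_{0}^{2*pi} (2) sin(7*s/2) ds = (4/7) - (-4/7) = 8/7.
Summing the pieces and multiplying by (1/(2*pi)) gives b_7 = 6/(7*pi).

6/(7*pi)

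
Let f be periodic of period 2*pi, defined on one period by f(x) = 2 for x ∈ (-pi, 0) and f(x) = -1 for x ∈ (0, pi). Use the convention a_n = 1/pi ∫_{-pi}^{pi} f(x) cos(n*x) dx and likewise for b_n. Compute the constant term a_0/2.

1/2

a_0 = 1/pi ∫_{-pi}^{pi} f(x) dx = 1/pi · (pi) = 1.
So the constant term a_0/2 = 1/2.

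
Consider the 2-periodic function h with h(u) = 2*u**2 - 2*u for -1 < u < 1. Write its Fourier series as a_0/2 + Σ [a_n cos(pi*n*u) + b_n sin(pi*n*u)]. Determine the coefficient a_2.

2/pi**2

a_2 = ∫_{-1}^{1} h(u) cos(2*pi*u) du.
Integrating by parts twice (tabular method), an antiderivative of (2*u**2 - 2*u) cos(2*pi*u) is u**2*sin(2*pi*u)/pi - u*sin(2*pi*u)/pi + u*cos(2*pi*u)/pi**2 - sin(2*pi*u)/(2*pi**3) - cos(2*pi*u)/(2*pi**2); evaluating from -1 to 1: ∫_{-1}^{1} (2*u**2 - 2*u) cos(2*pi*u) du = (1/(2*pi**2)) - (-3/(2*pi**2)) = 2/pi**2.
Hence a_2 = 2/pi**2.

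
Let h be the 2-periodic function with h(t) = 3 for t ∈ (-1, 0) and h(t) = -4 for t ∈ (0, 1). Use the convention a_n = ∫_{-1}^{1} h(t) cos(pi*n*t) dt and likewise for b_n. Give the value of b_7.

b_7 = ∫_{-1}^{1} h(t) sin(7*pi*t) dt.
Split the integral at the breakpoints.
Directly, an antiderivative of (3) sin(7*pi*t) is -3*cos(7*pi*t)/(7*pi); evaluating from -1 to 0: ∫_{-1}^{0} (3) sin(7*pi*t) dt = (-3/(7*pi)) - (3/(7*pi)) = -6/(7*pi).
Directly, an antiderivative of (-4) sin(7*pi*t) is 4*cos(7*pi*t)/(7*pi); evaluating from 0 to 1: ∫_{0}^{1} (-4) sin(7*pi*t) dt = (-4/(7*pi)) - (4/(7*pi)) = -8/(7*pi).
Summing the pieces gives b_7 = -2/pi.

-2/pi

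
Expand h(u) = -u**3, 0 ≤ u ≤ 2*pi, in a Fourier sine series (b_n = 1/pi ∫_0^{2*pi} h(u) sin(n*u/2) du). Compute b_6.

b_6 = 1/pi ∫_0^{2*pi} (-u**3) sin(3*u) du.
Integrating by parts three times (tabular method), an antiderivative of (-u**3) sin(3*u) is u**3*cos(3*u)/3 - u**2*sin(3*u)/3 - 2*u*cos(3*u)/9 + 2*sin(3*u)/27; evaluating from 0 to 2*pi: ∫_{0}^{2*pi} (-u**3) sin(3*u) du = (4*pi*(-1 + 6*pi**2)/9) - (0) = 4*pi*(-1 + 6*pi**2)/9.
Hence b_6 = (1/pi)·(4*pi*(-1 + 6*pi**2)/9) = -4/9 + 8*pi**2/3.

-4/9 + 8*pi**2/3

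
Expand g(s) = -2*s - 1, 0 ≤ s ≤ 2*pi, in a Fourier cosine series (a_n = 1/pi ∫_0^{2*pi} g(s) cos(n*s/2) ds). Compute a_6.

a_6 = 1/pi ∫_0^{2*pi} (-2*s - 1) cos(3*s) ds.
Integrating by parts (boundary term plus one more integral), an antiderivative of (-2*s - 1) cos(3*s) is -2*s*sin(3*s)/3 - sin(3*s)/3 - 2*cos(3*s)/9; evaluating from 0 to 2*pi: ∫_{0}^{2*pi} (-2*s - 1) cos(3*s) ds = (-2/9) - (-2/9) = 0.
Hence a_6 = (1/pi)·(0) = 0.

0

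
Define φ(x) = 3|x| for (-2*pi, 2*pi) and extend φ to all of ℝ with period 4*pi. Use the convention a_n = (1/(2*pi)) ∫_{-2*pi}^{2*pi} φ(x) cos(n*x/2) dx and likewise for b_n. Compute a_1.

-24/pi

a_1 = (1/(2*pi)) ∫_{-2*pi}^{2*pi} φ(x) cos(x/2) dx.
φ is even and cos(x/2) is even, so the integrand is even and a_1 = 1/pi ∫_0^{2*pi} φ(x) cos(x/2) dx.
Integrating by parts (boundary term plus one more integral), an antiderivative of (3*x) cos(x/2) is 6*x*sin(x/2) + 12*cos(x/2); evaluating from 0 to 2*pi: ∫_{0}^{2*pi} (3*x) cos(x/2) dx = (-12) - (12) = -24.
Hence a_1 = (1/pi)·(-24) = -24/pi.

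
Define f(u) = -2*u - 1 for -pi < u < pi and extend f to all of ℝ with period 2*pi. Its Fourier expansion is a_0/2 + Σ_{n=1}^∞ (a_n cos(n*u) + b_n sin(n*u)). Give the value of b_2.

b_2 = 1/pi ∫_{-pi}^{pi} f(u) sin(2*u) du.
Integrating by parts (boundary term plus one more integral), an antiderivative of (-2*u - 1) sin(2*u) is u*cos(2*u) - sin(2*u)/2 + cos(2*u)/2; evaluating from -pi to pi: ∫_{-pi}^{pi} (-2*u - 1) sin(2*u) du = (1/2 + pi) - (1/2 - pi) = 2*pi.
Hence b_2 = (1/pi)·(2*pi) = 2.

2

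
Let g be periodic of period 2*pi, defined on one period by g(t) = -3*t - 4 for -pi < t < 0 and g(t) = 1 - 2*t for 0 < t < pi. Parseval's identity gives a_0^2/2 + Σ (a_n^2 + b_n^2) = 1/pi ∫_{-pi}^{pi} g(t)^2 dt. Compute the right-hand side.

-14*pi + 17 + 13*pi**2/3

1/pi ∫_{-pi}^{pi} g(t)^2 dt = 1/pi · (pi*(-42*pi + 51 + 13*pi**2)/3) = -14*pi + 17 + 13*pi**2/3.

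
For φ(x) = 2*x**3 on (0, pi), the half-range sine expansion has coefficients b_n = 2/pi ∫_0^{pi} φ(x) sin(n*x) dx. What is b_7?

b_7 = 2/pi ∫_0^{pi} (2*x**3) sin(7*x) dx.
Integrating by parts three times (tabular method), an antiderivative of (2*x**3) sin(7*x) is -2*x**3*cos(7*x)/7 + 6*x**2*sin(7*x)/49 + 12*x*cos(7*x)/343 - 12*sin(7*x)/2401; evaluating from 0 to pi: ∫_{0}^{pi} (2*x**3) sin(7*x) dx = (2*pi*(-6 + 49*pi**2)/343) - (0) = 2*pi*(-6 + 49*pi**2)/343.
Hence b_7 = (2/pi)·(2*pi*(-6 + 49*pi**2)/343) = -24/343 + 4*pi**2/7.

-24/343 + 4*pi**2/7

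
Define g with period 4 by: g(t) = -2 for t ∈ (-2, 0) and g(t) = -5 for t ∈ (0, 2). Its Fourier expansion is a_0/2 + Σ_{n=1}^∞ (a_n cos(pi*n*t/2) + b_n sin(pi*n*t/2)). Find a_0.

-7

a_0 = 1/2 ∫_{-2}^{2} g(t) dt = 1/2 · (-14) = -7.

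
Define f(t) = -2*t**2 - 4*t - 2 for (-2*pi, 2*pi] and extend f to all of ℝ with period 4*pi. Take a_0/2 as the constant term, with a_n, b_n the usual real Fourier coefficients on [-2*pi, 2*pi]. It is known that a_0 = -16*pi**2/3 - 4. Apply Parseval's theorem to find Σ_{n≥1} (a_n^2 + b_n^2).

128*pi**2*(15 + 4*pi**2)/45

Parseval: a_0^2/2 + Σ_{n≥1} (a_n^2+b_n^2) = (1/(2*pi)) ∫_{-2*pi}^{2*pi} f(t)^2 dt = 8 + 64*pi**2 + 128*pi**4/5.
Subtract a_0^2/2 = 8*(3 + 4*pi**2)**2/9: Σ (a_n^2+b_n^2) = 128*pi**2*(15 + 4*pi**2)/45.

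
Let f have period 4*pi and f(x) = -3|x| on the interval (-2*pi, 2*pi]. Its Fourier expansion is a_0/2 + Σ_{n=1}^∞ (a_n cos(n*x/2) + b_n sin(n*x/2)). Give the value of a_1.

a_1 = (1/(2*pi)) ∫_{-2*pi}^{2*pi} f(x) cos(x/2) dx.
f is even and cos(x/2) is even, so the integrand is even and a_1 = 1/pi ∫_0^{2*pi} f(x) cos(x/2) dx.
Integrating by parts (boundary term plus one more integral), an antiderivative of (-3*x) cos(x/2) is -6*x*sin(x/2) - 12*cos(x/2); evaluating from 0 to 2*pi: ∫_{0}^{2*pi} (-3*x) cos(x/2) dx = (12) - (-12) = 24.
Hence a_1 = (1/pi)·(24) = 24/pi.

24/pi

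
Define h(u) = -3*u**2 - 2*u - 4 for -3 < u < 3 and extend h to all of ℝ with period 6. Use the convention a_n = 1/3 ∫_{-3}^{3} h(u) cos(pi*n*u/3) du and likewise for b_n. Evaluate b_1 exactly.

b_1 = 1/3 ∫_{-3}^{3} h(u) sin(pi*u/3) du.
Integrating by parts twice (tabular method), an antiderivative of (-3*u**2 - 2*u - 4) sin(pi*u/3) is 9*u**2*cos(pi*u/3)/pi - 54*u*sin(pi*u/3)/pi**2 + 6*u*cos(pi*u/3)/pi - 18*sin(pi*u/3)/pi**2 - 162*cos(pi*u/3)/pi**3 + 12*cos(pi*u/3)/pi; evaluating from -3 to 3: ∫_{-3}^{3} (-3*u**2 - 2*u - 4) sin(pi*u/3) du = (-111/pi + 162/pi**3) - (-75/pi + 162/pi**3) = -36/pi.
Hence b_1 = (1/3)·(-36/pi) = -12/pi.

-12/pi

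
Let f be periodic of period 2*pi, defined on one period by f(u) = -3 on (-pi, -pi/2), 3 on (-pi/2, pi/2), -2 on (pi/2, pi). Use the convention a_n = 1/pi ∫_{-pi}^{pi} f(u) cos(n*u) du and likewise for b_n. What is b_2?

b_2 = 1/pi ∫_{-pi}^{pi} f(u) sin(2*u) du.
Split the integral at the breakpoints.
Directly, an antiderivative of (-3) sin(2*u) is 3*cos(2*u)/2; evaluating from -pi to -pi/2: ∫_{-pi}^{-pi/2} (-3) sin(2*u) du = (-3/2) - (3/2) = -3.
Directly, an antiderivative of (3) sin(2*u) is -3*cos(2*u)/2; evaluating from -pi/2 to pi/2: ∫_{-pi/2}^{pi/2} (3) sin(2*u) du = (3/2) - (3/2) = 0.
Directly, an antiderivative of (-2) sin(2*u) is cos(2*u); evaluating from pi/2 to pi: ∫_{pi/2}^{pi} (-2) sin(2*u) du = (1) - (-1) = 2.
Summing the pieces and multiplying by (1/pi) gives b_2 = -1/pi.

-1/pi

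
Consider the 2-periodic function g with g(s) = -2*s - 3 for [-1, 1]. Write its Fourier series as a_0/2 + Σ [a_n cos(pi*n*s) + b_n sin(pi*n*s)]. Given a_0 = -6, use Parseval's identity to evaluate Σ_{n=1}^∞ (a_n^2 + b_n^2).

8/3

Parseval: a_0^2/2 + Σ_{n≥1} (a_n^2+b_n^2) = ∫_{-1}^{1} g(s)^2 ds = 62/3.
Subtract a_0^2/2 = 18: Σ (a_n^2+b_n^2) = 8/3.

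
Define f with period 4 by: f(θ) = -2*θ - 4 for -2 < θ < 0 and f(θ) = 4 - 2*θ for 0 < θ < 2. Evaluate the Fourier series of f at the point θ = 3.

θ = 3 differs from θ = -1 by 1 full period(s), and the series is 4-periodic.
f is continuous at θ = -1 with value -2, so the series converges to -2 there.

-2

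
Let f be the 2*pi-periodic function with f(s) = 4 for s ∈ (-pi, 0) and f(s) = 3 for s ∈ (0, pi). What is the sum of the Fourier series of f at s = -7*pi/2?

3

s = -7*pi/2 differs from s = pi/2 by -2 full period(s), and the series is 2*pi-periodic.
f is continuous at s = pi/2 with value 3, so the series converges to 3 there.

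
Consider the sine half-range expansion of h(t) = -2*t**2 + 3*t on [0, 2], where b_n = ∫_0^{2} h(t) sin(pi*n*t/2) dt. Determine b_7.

4*(16 - 49*pi**2)/(343*pi**3)

b_7 = ∫_0^{2} (-2*t**2 + 3*t) sin(7*pi*t/2) dt.
Integrating by parts twice (tabular method), an antiderivative of (-2*t**2 + 3*t) sin(7*pi*t/2) is 4*t**2*cos(7*pi*t/2)/(7*pi) - 16*t*sin(7*pi*t/2)/(49*pi**2) - 6*t*cos(7*pi*t/2)/(7*pi) + 12*sin(7*pi*t/2)/(49*pi**2) - 32*cos(7*pi*t/2)/(343*pi**3); evaluating from 0 to 2: ∫_{0}^{2} (-2*t**2 + 3*t) sin(7*pi*t/2) dt = (4*(8 - 49*pi**2)/(343*pi**3)) - (-32/(343*pi**3)) = 4*(16 - 49*pi**2)/(343*pi**3).
Hence b_7 = 4*(16 - 49*pi**2)/(343*pi**3).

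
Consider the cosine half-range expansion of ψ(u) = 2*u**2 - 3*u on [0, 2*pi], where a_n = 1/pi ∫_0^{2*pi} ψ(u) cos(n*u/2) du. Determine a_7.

8*(3 - 4*pi)/(49*pi)

a_7 = 1/pi ∫_0^{2*pi} (2*u**2 - 3*u) cos(7*u/2) du.
Integrating by parts twice (tabular method), an antiderivative of (2*u**2 - 3*u) cos(7*u/2) is 4*u**2*sin(7*u/2)/7 - 6*u*sin(7*u/2)/7 + 16*u*cos(7*u/2)/49 - 32*sin(7*u/2)/343 - 12*cos(7*u/2)/49; evaluating from 0 to 2*pi: ∫_{0}^{2*pi} (2*u**2 - 3*u) cos(7*u/2) du = (12/49 - 32*pi/49) - (-12/49) = 24/49 - 32*pi/49.
Hence a_7 = (1/pi)·(24/49 - 32*pi/49) = 8*(3 - 4*pi)/(49*pi).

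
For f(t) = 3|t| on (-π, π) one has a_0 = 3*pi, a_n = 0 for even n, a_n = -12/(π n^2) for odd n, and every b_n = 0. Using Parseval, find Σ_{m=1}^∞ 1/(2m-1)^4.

pi**4/96

Parseval: a_0^2/2 + Σ a_n^2 = (1/π) ∫_{-π}^{π} f(t)^2 dt = 6*pi**2.
Subtract a_0^2/2 = 9*pi**2/2: Σ a_n^2 = 3*pi**2/2.
Only odd n contribute, with a_n^2 = 144/(π^2 n^4), so Σ_{m≥1} 1/(2m-1)^4 = π^2·(3*pi**2/2)/144 = pi**4/96.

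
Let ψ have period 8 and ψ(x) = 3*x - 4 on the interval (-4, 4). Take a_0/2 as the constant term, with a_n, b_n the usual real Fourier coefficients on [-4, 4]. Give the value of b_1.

b_1 = 1/4 ∫_{-4}^{4} ψ(x) sin(pi*x/4) dx.
Integrating by parts (boundary term plus one more integral), an antiderivative of (3*x - 4) sin(pi*x/4) is -12*x*cos(pi*x/4)/pi + 48*sin(pi*x/4)/pi**2 + 16*cos(pi*x/4)/pi; evaluating from -4 to 4: ∫_{-4}^{4} (3*x - 4) sin(pi*x/4) dx = (32/pi) - (-64/pi) = 96/pi.
Hence b_1 = (1/4)·(96/pi) = 24/pi.

24/pi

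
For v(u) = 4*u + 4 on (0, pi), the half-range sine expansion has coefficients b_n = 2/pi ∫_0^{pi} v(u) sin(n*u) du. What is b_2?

-4

b_2 = 2/pi ∫_0^{pi} (4*u + 4) sin(2*u) du.
Integrating by parts (boundary term plus one more integral), an antiderivative of (4*u + 4) sin(2*u) is -2*u*cos(2*u) + sin(2*u) - 2*cos(2*u); evaluating from 0 to pi: ∫_{0}^{pi} (4*u + 4) sin(2*u) du = (-2*pi - 2) - (-2) = -2*pi.
Hence b_2 = (2/pi)·(-2*pi) = -4.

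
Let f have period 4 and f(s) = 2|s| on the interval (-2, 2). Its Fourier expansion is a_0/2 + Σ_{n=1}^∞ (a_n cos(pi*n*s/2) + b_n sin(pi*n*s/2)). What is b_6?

0

b_6 = 1/2 ∫_{-2}^{2} f(s) sin(3*pi*s) ds.
f is even and sin(3*pi*s) is odd, so the integrand is odd over a symmetric interval and the integral vanishes.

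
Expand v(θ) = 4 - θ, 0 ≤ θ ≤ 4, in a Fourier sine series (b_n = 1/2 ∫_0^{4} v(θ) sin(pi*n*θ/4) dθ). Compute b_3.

b_3 = 1/2 ∫_0^{4} (4 - θ) sin(3*pi*θ/4) dθ.
Integrating by parts (boundary term plus one more integral), an antiderivative of (4 - θ) sin(3*pi*θ/4) is 4*θ*cos(3*pi*θ/4)/(3*pi) - 16*sin(3*pi*θ/4)/(9*pi**2) - 16*cos(3*pi*θ/4)/(3*pi); evaluating from 0 to 4: ∫_{0}^{4} (4 - θ) sin(3*pi*θ/4) dθ = (0) - (-16/(3*pi)) = 16/(3*pi).
Hence b_3 = (1/2)·(16/(3*pi)) = 8/(3*pi).

8/(3*pi)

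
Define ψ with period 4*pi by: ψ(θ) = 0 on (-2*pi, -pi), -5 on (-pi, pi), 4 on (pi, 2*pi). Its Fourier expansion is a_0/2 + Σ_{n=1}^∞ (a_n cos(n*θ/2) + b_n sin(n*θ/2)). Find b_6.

b_6 = (1/(2*pi)) ∫_{-2*pi}^{2*pi} ψ(θ) sin(3*θ) dθ.
Split the integral at the breakpoints.
∫_{-2*pi}^{-pi} (0) sin(3*θ) dθ = 0.
Directly, an antiderivative of (-5) sin(3*θ) is 5*cos(3*θ)/3; evaluating from -pi to pi: ∫_{-pi}^{pi} (-5) sin(3*θ) dθ = (-5/3) - (-5/3) = 0.
Directly, an antiderivative of (4) sin(3*θ) is -4*cos(3*θ)/3; evaluating from pi to 2*pi: ∫_{pi}^{2*pi} (4) sin(3*θ) dθ = (-4/3) - (4/3) = -8/3.
Summing the pieces and multiplying by (1/(2*pi)) gives b_6 = -4/(3*pi).

-4/(3*pi)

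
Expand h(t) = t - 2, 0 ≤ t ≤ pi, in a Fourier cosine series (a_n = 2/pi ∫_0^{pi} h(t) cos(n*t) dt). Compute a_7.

a_7 = 2/pi ∫_0^{pi} (t - 2) cos(7*t) dt.
Integrating by parts (boundary term plus one more integral), an antiderivative of (t - 2) cos(7*t) is t*sin(7*t)/7 - 2*sin(7*t)/7 + cos(7*t)/49; evaluating from 0 to pi: ∫_{0}^{pi} (t - 2) cos(7*t) dt = (-1/49) - (1/49) = -2/49.
Hence a_7 = (2/pi)·(-2/49) = -4/(49*pi).

-4/(49*pi)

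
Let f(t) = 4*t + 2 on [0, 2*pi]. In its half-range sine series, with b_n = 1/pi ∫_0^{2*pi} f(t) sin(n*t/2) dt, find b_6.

-8/3

b_6 = 1/pi ∫_0^{2*pi} (4*t + 2) sin(3*t) dt.
Integrating by parts (boundary term plus one more integral), an antiderivative of (4*t + 2) sin(3*t) is -4*t*cos(3*t)/3 + 4*sin(3*t)/9 - 2*cos(3*t)/3; evaluating from 0 to 2*pi: ∫_{0}^{2*pi} (4*t + 2) sin(3*t) dt = (-8*pi/3 - 2/3) - (-2/3) = -8*pi/3.
Hence b_6 = (1/pi)·(-8*pi/3) = -8/3.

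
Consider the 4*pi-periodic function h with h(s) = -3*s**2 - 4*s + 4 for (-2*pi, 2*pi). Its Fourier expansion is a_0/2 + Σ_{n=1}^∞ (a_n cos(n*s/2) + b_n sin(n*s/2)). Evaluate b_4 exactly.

b_4 = (1/(2*pi)) ∫_{-2*pi}^{2*pi} h(s) sin(2*s) ds.
Integrating by parts twice (tabular method), an antiderivative of (-3*s**2 - 4*s + 4) sin(2*s) is 3*s**2*cos(2*s)/2 - 3*s*sin(2*s)/2 + 2*s*cos(2*s) - sin(2*s) - 11*cos(2*s)/4; evaluating from -2*pi to 2*pi: ∫_{-2*pi}^{2*pi} (-3*s**2 - 4*s + 4) sin(2*s) ds = (-11/4 + 4*pi + 6*pi**2) - (-4*pi - 11/4 + 6*pi**2) = 8*pi.
Hence b_4 = (1/(2*pi))·(8*pi) = 4.

4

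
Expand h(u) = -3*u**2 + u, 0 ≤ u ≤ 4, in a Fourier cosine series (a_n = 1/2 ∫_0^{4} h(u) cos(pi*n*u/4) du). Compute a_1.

a_1 = 1/2 ∫_0^{4} (-3*u**2 + u) cos(pi*u/4) du.
Integrating by parts twice (tabular method), an antiderivative of (-3*u**2 + u) cos(pi*u/4) is -12*u**2*sin(pi*u/4)/pi + 4*u*sin(pi*u/4)/pi - 96*u*cos(pi*u/4)/pi**2 + 384*sin(pi*u/4)/pi**3 + 16*cos(pi*u/4)/pi**2; evaluating from 0 to 4: ∫_{0}^{4} (-3*u**2 + u) cos(pi*u/4) du = (368/pi**2) - (16/pi**2) = 352/pi**2.
Hence a_1 = (1/2)·(352/pi**2) = 176/pi**2.

176/pi**2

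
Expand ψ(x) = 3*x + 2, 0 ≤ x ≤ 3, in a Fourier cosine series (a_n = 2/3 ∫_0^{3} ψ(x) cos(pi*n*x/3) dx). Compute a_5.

-36/(25*pi**2)

a_5 = 2/3 ∫_0^{3} (3*x + 2) cos(5*pi*x/3) dx.
Integrating by parts (boundary term plus one more integral), an antiderivative of (3*x + 2) cos(5*pi*x/3) is 9*x*sin(5*pi*x/3)/(5*pi) + 6*sin(5*pi*x/3)/(5*pi) + 27*cos(5*pi*x/3)/(25*pi**2); evaluating from 0 to 3: ∫_{0}^{3} (3*x + 2) cos(5*pi*x/3) dx = (-27/(25*pi**2)) - (27/(25*pi**2)) = -54/(25*pi**2).
Hence a_5 = (2/3)·(-54/(25*pi**2)) = -36/(25*pi**2).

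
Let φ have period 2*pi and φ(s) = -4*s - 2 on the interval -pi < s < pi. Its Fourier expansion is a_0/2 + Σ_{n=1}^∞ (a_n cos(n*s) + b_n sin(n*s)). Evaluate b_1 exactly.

b_1 = 1/pi ∫_{-pi}^{pi} φ(s) sin(s) ds.
Integrating by parts (boundary term plus one more integral), an antiderivative of (-4*s - 2) sin(s) is 4*s*cos(s) - 4*sin(s) + 2*cos(s); evaluating from -pi to pi: ∫_{-pi}^{pi} (-4*s - 2) sin(s) ds = (-4*pi - 2) - (-2 + 4*pi) = -8*pi.
Hence b_1 = (1/pi)·(-8*pi) = -8.

-8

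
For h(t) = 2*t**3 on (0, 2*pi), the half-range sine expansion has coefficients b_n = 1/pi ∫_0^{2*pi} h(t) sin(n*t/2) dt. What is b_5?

-192/125 + 32*pi**2/5

b_5 = 1/pi ∫_0^{2*pi} (2*t**3) sin(5*t/2) dt.
Integrating by parts three times (tabular method), an antiderivative of (2*t**3) sin(5*t/2) is -4*t**3*cos(5*t/2)/5 + 24*t**2*sin(5*t/2)/25 + 96*t*cos(5*t/2)/125 - 192*sin(5*t/2)/625; evaluating from 0 to 2*pi: ∫_{0}^{2*pi} (2*t**3) sin(5*t/2) dt = (32*pi*(-6 + 25*pi**2)/125) - (0) = 32*pi*(-6 + 25*pi**2)/125.
Hence b_5 = (1/pi)·(32*pi*(-6 + 25*pi**2)/125) = -192/125 + 32*pi**2/5.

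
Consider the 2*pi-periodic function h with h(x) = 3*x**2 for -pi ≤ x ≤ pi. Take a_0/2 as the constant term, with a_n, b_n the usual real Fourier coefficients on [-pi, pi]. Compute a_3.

a_3 = 1/pi ∫_{-pi}^{pi} h(x) cos(3*x) dx.
h is even and cos(3*x) is even, so the integrand is even and a_3 = 2/pi ∫_0^{pi} h(x) cos(3*x) dx.
Integrating by parts twice (tabular method), an antiderivative of (3*x**2) cos(3*x) is x**2*sin(3*x) + 2*x*cos(3*x)/3 - 2*sin(3*x)/9; evaluating from 0 to pi: ∫_{0}^{pi} (3*x**2) cos(3*x) dx = (-2*pi/3) - (0) = -2*pi/3.
Hence a_3 = (2/pi)·(-2*pi/3) = -4/3.

-4/3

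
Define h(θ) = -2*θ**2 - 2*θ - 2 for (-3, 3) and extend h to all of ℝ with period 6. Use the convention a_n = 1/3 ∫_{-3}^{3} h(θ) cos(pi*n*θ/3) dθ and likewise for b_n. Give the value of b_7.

b_7 = 1/3 ∫_{-3}^{3} h(θ) sin(7*pi*θ/3) dθ.
Integrating by parts twice (tabular method), an antiderivative of (-2*θ**2 - 2*θ - 2) sin(7*pi*θ/3) is 6*θ**2*cos(7*pi*θ/3)/(7*pi) - 36*θ*sin(7*pi*θ/3)/(49*pi**2) + 6*θ*cos(7*pi*θ/3)/(7*pi) - 18*sin(7*pi*θ/3)/(49*pi**2) - 108*cos(7*pi*θ/3)/(343*pi**3) + 6*cos(7*pi*θ/3)/(7*pi); evaluating from -3 to 3: ∫_{-3}^{3} (-2*θ**2 - 2*θ - 2) sin(7*pi*θ/3) dθ = (6*(18 - 637*pi**2)/(343*pi**3)) - (-6/pi + 108/(343*pi**3)) = -36/(7*pi).
Hence b_7 = (1/3)·(-36/(7*pi)) = -12/(7*pi).

-12/(7*pi)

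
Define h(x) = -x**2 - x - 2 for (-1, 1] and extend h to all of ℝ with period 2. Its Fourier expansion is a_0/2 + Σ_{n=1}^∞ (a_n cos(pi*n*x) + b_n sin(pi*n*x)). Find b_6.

1/(3*pi)

b_6 = ∫_{-1}^{1} h(x) sin(6*pi*x) dx.
Integrating by parts twice (tabular method), an antiderivative of (-x**2 - x - 2) sin(6*pi*x) is x**2*cos(6*pi*x)/(6*pi) - x*sin(6*pi*x)/(18*pi**2) + x*cos(6*pi*x)/(6*pi) - sin(6*pi*x)/(36*pi**2) - cos(6*pi*x)/(108*pi**3) + cos(6*pi*x)/(3*pi); evaluating from -1 to 1: ∫_{-1}^{1} (-x**2 - x - 2) sin(6*pi*x) dx = ((-1 + 72*pi**2)/(108*pi**3)) - ((-1 + 36*pi**2)/(108*pi**3)) = 1/(3*pi).
Hence b_6 = 1/(3*pi).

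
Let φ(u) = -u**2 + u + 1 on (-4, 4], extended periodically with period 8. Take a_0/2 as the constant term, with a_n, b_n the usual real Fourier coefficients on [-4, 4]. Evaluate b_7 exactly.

b_7 = 1/4 ∫_{-4}^{4} φ(u) sin(7*pi*u/4) du.
Integrating by parts twice (tabular method), an antiderivative of (-u**2 + u + 1) sin(7*pi*u/4) is 4*u**2*cos(7*pi*u/4)/(7*pi) - 32*u*sin(7*pi*u/4)/(49*pi**2) - 4*u*cos(7*pi*u/4)/(7*pi) + 16*sin(7*pi*u/4)/(49*pi**2) - 4*cos(7*pi*u/4)/(7*pi) - 128*cos(7*pi*u/4)/(343*pi**3); evaluating from -4 to 4: ∫_{-4}^{4} (-u**2 + u + 1) sin(7*pi*u/4) du = (4*(32 - 539*pi**2)/(343*pi**3)) - (4*(32 - 931*pi**2)/(343*pi**3)) = 32/(7*pi).
Hence b_7 = (1/4)·(32/(7*pi)) = 8/(7*pi).

8/(7*pi)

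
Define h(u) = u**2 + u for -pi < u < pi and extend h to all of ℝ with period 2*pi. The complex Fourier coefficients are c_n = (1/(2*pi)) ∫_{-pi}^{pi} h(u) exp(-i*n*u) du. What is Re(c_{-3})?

Since h is real-valued, Re(c_{-3}) = (1/(2*pi)) ∫_{-pi}^{pi} h(u) cos(-3*u) du = a_{3}/2.
Integrating by parts twice (tabular method), an antiderivative of (u**2 + u) cos(-3*u) is u**2*sin(3*u)/3 + u*sin(3*u)/3 + 2*u*cos(3*u)/9 - 2*sin(3*u)/27 + cos(3*u)/9; evaluating from -pi to pi: ∫_{-pi}^{pi} (u**2 + u) cos(-3*u) du = (-2*pi/9 - 1/9) - (-1/9 + 2*pi/9) = -4*pi/9.
Hence Re(c_{-3}) = (1/(2*pi))·(-4*pi/9) = -2/9.

-2/9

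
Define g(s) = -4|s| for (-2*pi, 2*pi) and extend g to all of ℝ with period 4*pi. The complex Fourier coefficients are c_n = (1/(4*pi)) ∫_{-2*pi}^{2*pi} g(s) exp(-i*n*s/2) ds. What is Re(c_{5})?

Since g is real-valued, Re(c_{5}) = (1/(4*pi)) ∫_{-2*pi}^{2*pi} g(s) cos(5*s/2) ds = a_{5}/2.
g is even and cos(5*s/2) is even, so the integrand is even: ∫_{-2*pi}^{2*pi} g(s) cos(5*s/2) ds = 2∫_0^{2*pi} g(s) cos(5*s/2) ds.
Integrating by parts (boundary term plus one more integral), an antiderivative of (-4*s) cos(5*s/2) is -8*s*sin(5*s/2)/5 - 16*cos(5*s/2)/25; evaluating from 0 to 2*pi: ∫_{0}^{2*pi} (-4*s) cos(5*s/2) ds = (16/25) - (-16/25) = 32/25.
So ∫_{-2*pi}^{2*pi} g(s) cos(5*s/2) ds = 64/25.
Hence Re(c_{5}) = (1/(4*pi))·(64/25) = 16/(25*pi).

16/(25*pi)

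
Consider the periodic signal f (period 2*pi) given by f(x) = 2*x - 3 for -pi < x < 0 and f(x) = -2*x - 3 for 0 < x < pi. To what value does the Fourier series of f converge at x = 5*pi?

x = 5*pi differs from x = pi by 2 full period(s), and the series is 2*pi-periodic.
f is continuous at x = pi with value -2*pi - 3, so the series converges to -2*pi - 3 there.

-2*pi - 3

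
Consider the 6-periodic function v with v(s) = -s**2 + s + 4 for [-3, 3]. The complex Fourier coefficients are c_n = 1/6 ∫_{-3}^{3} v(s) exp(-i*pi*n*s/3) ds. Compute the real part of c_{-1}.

Since v is real-valued, Re(c_{-1}) = 1/6 ∫_{-3}^{3} v(s) cos(-pi*s/3) ds = a_{1}/2.
Integrating by parts twice (tabular method), an antiderivative of (-s**2 + s + 4) cos(-pi*s/3) is -3*s**2*sin(pi*s/3)/pi + 3*s*sin(pi*s/3)/pi - 18*s*cos(pi*s/3)/pi**2 + 54*sin(pi*s/3)/pi**3 + 12*sin(pi*s/3)/pi + 9*cos(pi*s/3)/pi**2; evaluating from -3 to 3: ∫_{-3}^{3} (-s**2 + s + 4) cos(-pi*s/3) ds = (45/pi**2) - (-63/pi**2) = 108/pi**2.
Hence Re(c_{-1}) = (1/6)·(108/pi**2) = 18/pi**2.

18/pi**2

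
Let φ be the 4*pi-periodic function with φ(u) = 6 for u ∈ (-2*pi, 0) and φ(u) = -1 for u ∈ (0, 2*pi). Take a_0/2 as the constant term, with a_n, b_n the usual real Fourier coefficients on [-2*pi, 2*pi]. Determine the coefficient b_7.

b_7 = (1/(2*pi)) ∫_{-2*pi}^{2*pi} φ(u) sin(7*u/2) du.
Split the integral at the breakpoints.
Directly, an antiderivative of (6) sin(7*u/2) is -12*cos(7*u/2)/7; evaluating from -2*pi to 0: ∫_{-2*pi}^{0} (6) sin(7*u/2) du = (-12/7) - (12/7) = -24/7.
Directly, an antiderivative of (-1) sin(7*u/2) is 2*cos(7*u/2)/7; evaluating from 0 to 2*pi: ∫_{0}^{2*pi} (-1) sin(7*u/2) du = (-2/7) - (2/7) = -4/7.
Summing the pieces and multiplying by (1/(2*pi)) gives b_7 = -2/pi.

-2/pi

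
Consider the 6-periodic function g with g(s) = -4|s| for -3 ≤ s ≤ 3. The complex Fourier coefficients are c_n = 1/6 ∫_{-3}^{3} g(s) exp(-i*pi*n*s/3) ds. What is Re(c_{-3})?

Since g is real-valued, Re(c_{-3}) = 1/6 ∫_{-3}^{3} g(s) cos(-pi*s) ds = a_{3}/2.
g is even and cos(-pi*s) is even, so the integrand is even: ∫_{-3}^{3} g(s) cos(-pi*s) ds = 2∫_0^{3} g(s) cos(-pi*s) ds.
Integrating by parts (boundary term plus one more integral), an antiderivative of (-4*s) cos(-pi*s) is -4*s*sin(pi*s)/pi - 4*cos(pi*s)/pi**2; evaluating from 0 to 3: ∫_{0}^{3} (-4*s) cos(-pi*s) ds = (4/pi**2) - (-4/pi**2) = 8/pi**2.
So ∫_{-3}^{3} g(s) cos(-pi*s) ds = 16/pi**2.
Hence Re(c_{-3}) = (1/6)·(16/pi**2) = 8/(3*pi**2).

8/(3*pi**2)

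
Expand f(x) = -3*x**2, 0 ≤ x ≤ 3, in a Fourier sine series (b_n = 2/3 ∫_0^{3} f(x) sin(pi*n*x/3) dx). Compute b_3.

b_3 = 2/3 ∫_0^{3} (-3*x**2) sin(pi*x) dx.
Integrating by parts twice (tabular method), an antiderivative of (-3*x**2) sin(pi*x) is 3*x**2*cos(pi*x)/pi - 6*x*sin(pi*x)/pi**2 - 6*cos(pi*x)/pi**3; evaluating from 0 to 3: ∫_{0}^{3} (-3*x**2) sin(pi*x) dx = (-27/pi + 6/pi**3) - (-6/pi**3) = -27/pi + 12/pi**3.
Hence b_3 = (2/3)·(-27/pi + 12/pi**3) = -18/pi + 8/pi**3.

-18/pi + 8/pi**3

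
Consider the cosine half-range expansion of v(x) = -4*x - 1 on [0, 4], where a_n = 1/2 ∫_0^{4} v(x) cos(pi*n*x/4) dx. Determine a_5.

a_5 = 1/2 ∫_0^{4} (-4*x - 1) cos(5*pi*x/4) dx.
Integrating by parts (boundary term plus one more integral), an antiderivative of (-4*x - 1) cos(5*pi*x/4) is -16*x*sin(5*pi*x/4)/(5*pi) - 4*sin(5*pi*x/4)/(5*pi) - 64*cos(5*pi*x/4)/(25*pi**2); evaluating from 0 to 4: ∫_{0}^{4} (-4*x - 1) cos(5*pi*x/4) dx = (64/(25*pi**2)) - (-64/(25*pi**2)) = 128/(25*pi**2).
Hence a_5 = (1/2)·(128/(25*pi**2)) = 64/(25*pi**2).

64/(25*pi**2)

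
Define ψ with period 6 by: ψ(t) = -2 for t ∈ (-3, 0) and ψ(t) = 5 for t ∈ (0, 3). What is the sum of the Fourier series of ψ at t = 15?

3/2

t = 15 differs from t = 3 by 2 full period(s), and the series is 6-periodic.
At t = 3 the one-sided limits are ψ(3^-) = 5 and ψ(3^+) = -2.
By Dirichlet's theorem the series converges to their average, [(5) + (-2)]/2 = 3/2.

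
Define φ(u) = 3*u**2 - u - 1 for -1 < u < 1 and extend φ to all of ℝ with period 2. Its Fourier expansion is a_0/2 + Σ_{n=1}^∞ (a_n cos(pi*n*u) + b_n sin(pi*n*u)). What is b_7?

-2/(7*pi)

b_7 = ∫_{-1}^{1} φ(u) sin(7*pi*u) du.
Integrating by parts twice (tabular method), an antiderivative of (3*u**2 - u - 1) sin(7*pi*u) is -3*u**2*cos(7*pi*u)/(7*pi) + 6*u*sin(7*pi*u)/(49*pi**2) + u*cos(7*pi*u)/(7*pi) - sin(7*pi*u)/(49*pi**2) + 6*cos(7*pi*u)/(343*pi**3) + cos(7*pi*u)/(7*pi); evaluating from -1 to 1: ∫_{-1}^{1} (3*u**2 - u - 1) sin(7*pi*u) du = ((-6 + 49*pi**2)/(343*pi**3)) - (3*(-2 + 49*pi**2)/(343*pi**3)) = -2/(7*pi).
Hence b_7 = -2/(7*pi).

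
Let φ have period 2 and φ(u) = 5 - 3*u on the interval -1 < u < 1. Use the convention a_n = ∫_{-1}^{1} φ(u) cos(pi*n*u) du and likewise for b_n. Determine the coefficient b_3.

-2/pi

b_3 = ∫_{-1}^{1} φ(u) sin(3*pi*u) du.
Integrating by parts (boundary term plus one more integral), an antiderivative of (5 - 3*u) sin(3*pi*u) is u*cos(3*pi*u)/pi - sin(3*pi*u)/(3*pi**2) - 5*cos(3*pi*u)/(3*pi); evaluating from -1 to 1: ∫_{-1}^{1} (5 - 3*u) sin(3*pi*u) du = (2/(3*pi)) - (8/(3*pi)) = -2/pi.
Hence b_3 = -2/pi.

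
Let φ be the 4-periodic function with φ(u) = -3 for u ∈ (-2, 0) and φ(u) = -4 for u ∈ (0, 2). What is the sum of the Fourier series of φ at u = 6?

u = 6 differs from u = -2 by 2 full period(s), and the series is 4-periodic.
At u = -2 the one-sided limits are φ(-2^-) = -4 and φ(-2^+) = -3.
By Dirichlet's theorem the series converges to their average, [(-4) + (-3)]/2 = -7/2.

-7/2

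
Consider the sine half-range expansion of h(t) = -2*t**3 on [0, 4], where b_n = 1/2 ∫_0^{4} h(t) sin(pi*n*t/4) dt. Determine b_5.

b_5 = 1/2 ∫_0^{4} (-2*t**3) sin(5*pi*t/4) dt.
Integrating by parts three times (tabular method), an antiderivative of (-2*t**3) sin(5*pi*t/4) is 8*t**3*cos(5*pi*t/4)/(5*pi) - 96*t**2*sin(5*pi*t/4)/(25*pi**2) - 768*t*cos(5*pi*t/4)/(125*pi**3) + 3072*sin(5*pi*t/4)/(625*pi**4); evaluating from 0 to 4: ∫_{0}^{4} (-2*t**3) sin(5*pi*t/4) dt = (512*(6 - 25*pi**2)/(125*pi**3)) - (0) = 512*(6 - 25*pi**2)/(125*pi**3).
Hence b_5 = (1/2)·(512*(6 - 25*pi**2)/(125*pi**3)) = 256*(6 - 25*pi**2)/(125*pi**3).

256*(6 - 25*pi**2)/(125*pi**3)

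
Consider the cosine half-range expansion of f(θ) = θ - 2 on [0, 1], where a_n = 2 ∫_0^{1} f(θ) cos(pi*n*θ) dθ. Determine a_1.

a_1 = 2 ∫_0^{1} (θ - 2) cos(pi*θ) dθ.
Integrating by parts (boundary term plus one more integral), an antiderivative of (θ - 2) cos(pi*θ) is θ*sin(pi*θ)/pi - 2*sin(pi*θ)/pi + cos(pi*θ)/pi**2; evaluating from 0 to 1: ∫_{0}^{1} (θ - 2) cos(pi*θ) dθ = (-1/pi**2) - (pi**(-2)) = -2/pi**2.
Hence a_1 = 2·(-2/pi**2) = -4/pi**2.

-4/pi**2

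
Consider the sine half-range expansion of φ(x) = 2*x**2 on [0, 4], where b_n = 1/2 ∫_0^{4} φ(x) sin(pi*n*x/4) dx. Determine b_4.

-16/pi

b_4 = 1/2 ∫_0^{4} (2*x**2) sin(pi*x) dx.
Integrating by parts twice (tabular method), an antiderivative of (2*x**2) sin(pi*x) is -2*x**2*cos(pi*x)/pi + 4*x*sin(pi*x)/pi**2 + 4*cos(pi*x)/pi**3; evaluating from 0 to 4: ∫_{0}^{4} (2*x**2) sin(pi*x) dx = (-32/pi + 4/pi**3) - (4/pi**3) = -32/pi.
Hence b_4 = (1/2)·(-32/pi) = -16/pi.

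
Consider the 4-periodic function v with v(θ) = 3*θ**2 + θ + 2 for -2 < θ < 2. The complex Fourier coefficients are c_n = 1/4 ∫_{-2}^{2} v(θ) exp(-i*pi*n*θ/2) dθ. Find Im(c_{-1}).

Since v is real-valued, Im(c_{-1}) = -1/4 ∫_{-2}^{2} v(θ) sin(-pi*θ/2) dθ = b_{1}/2.
Integrating by parts twice (tabular method), an antiderivative of (3*θ**2 + θ + 2) sin(-pi*θ/2) is 6*θ**2*cos(pi*θ/2)/pi - 24*θ*sin(pi*θ/2)/pi**2 + 2*θ*cos(pi*θ/2)/pi - 4*sin(pi*θ/2)/pi**2 - 48*cos(pi*θ/2)/pi**3 + 4*cos(pi*θ/2)/pi; evaluating from -2 to 2: ∫_{-2}^{2} (3*θ**2 + θ + 2) sin(-pi*θ/2) dθ = (-32/pi + 48/pi**3) - (-24/pi + 48/pi**3) = -8/pi.
Hence Im(c_{-1}) = (-1/4)·(-8/pi) = 2/pi.

2/pi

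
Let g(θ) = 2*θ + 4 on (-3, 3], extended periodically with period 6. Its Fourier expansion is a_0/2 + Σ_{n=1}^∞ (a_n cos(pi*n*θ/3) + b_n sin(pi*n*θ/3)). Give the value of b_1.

12/pi

b_1 = 1/3 ∫_{-3}^{3} g(θ) sin(pi*θ/3) dθ.
Integrating by parts (boundary term plus one more integral), an antiderivative of (2*θ + 4) sin(pi*θ/3) is -6*θ*cos(pi*θ/3)/pi + 18*sin(pi*θ/3)/pi**2 - 12*cos(pi*θ/3)/pi; evaluating from -3 to 3: ∫_{-3}^{3} (2*θ + 4) sin(pi*θ/3) dθ = (30/pi) - (-6/pi) = 36/pi.
Hence b_1 = (1/3)·(36/pi) = 12/pi.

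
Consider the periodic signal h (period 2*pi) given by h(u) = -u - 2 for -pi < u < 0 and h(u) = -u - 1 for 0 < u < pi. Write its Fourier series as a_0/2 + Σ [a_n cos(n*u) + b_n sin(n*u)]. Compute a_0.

a_0 = 1/pi ∫_{-pi}^{pi} h(u) du = 1/pi · (-3*pi) = -3.

-3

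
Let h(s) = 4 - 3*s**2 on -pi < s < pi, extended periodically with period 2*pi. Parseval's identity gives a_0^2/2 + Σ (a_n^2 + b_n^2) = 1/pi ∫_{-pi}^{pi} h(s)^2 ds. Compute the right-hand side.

1/pi ∫_{-pi}^{pi} h(s)^2 ds = 1/pi · (-16*pi**3 + 32*pi + 18*pi**5/5) = -16*pi**2 + 32 + 18*pi**4/5.

-16*pi**2 + 32 + 18*pi**4/5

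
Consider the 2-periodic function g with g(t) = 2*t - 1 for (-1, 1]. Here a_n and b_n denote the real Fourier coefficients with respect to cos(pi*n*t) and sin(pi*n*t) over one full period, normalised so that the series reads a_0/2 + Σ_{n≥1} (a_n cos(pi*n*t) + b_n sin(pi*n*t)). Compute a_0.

a_0 = ∫_{-1}^{1} g(t) dt = -2.

-2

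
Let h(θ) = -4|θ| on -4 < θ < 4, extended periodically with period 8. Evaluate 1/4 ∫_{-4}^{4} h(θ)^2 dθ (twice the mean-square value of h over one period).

512/3

1/4 ∫_{-4}^{4} h(θ)^2 dθ = 1/4 · (2048/3) = 512/3.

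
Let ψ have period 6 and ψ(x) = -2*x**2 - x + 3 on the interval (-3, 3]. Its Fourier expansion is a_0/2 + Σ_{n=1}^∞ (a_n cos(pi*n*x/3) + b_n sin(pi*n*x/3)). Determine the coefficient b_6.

1/pi

b_6 = 1/3 ∫_{-3}^{3} ψ(x) sin(2*pi*x) dx.
Integrating by parts twice (tabular method), an antiderivative of (-2*x**2 - x + 3) sin(2*pi*x) is x**2*cos(2*pi*x)/pi - x*sin(2*pi*x)/pi**2 + x*cos(2*pi*x)/(2*pi) - sin(2*pi*x)/(4*pi**2) - 3*cos(2*pi*x)/(2*pi) - cos(2*pi*x)/(2*pi**3); evaluating from -3 to 3: ∫_{-3}^{3} (-2*x**2 - x + 3) sin(2*pi*x) dx = (-1/(2*pi**3) + 9/pi) - (-1/(2*pi**3) + 6/pi) = 3/pi.
Hence b_6 = (1/3)·(3/pi) = 1/pi.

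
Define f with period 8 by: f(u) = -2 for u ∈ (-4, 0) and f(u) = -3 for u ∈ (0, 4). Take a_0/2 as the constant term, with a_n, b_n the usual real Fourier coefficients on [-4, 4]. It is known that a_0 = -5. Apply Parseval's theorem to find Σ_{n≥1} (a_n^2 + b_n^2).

1/2

Parseval: a_0^2/2 + Σ_{n≥1} (a_n^2+b_n^2) = 1/4 ∫_{-4}^{4} f(u)^2 du = 13.
Subtract a_0^2/2 = 25/2: Σ (a_n^2+b_n^2) = 1/2.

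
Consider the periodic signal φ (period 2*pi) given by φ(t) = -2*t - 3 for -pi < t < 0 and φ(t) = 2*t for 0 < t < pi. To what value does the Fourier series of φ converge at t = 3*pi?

t = 3*pi differs from t = pi by 1 full period(s), and the series is 2*pi-periodic.
At t = pi the one-sided limits are φ(pi^-) = 2*pi and φ(pi^+) = -3 + 2*pi.
By Dirichlet's theorem the series converges to their average, [(2*pi) + (-3 + 2*pi)]/2 = -3/2 + 2*pi.

-3/2 + 2*pi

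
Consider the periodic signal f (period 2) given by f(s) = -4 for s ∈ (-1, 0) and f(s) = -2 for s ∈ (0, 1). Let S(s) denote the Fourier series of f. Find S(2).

s = 2 differs from s = 0 by 1 full period(s), and the series is 2-periodic.
At s = 0 the one-sided limits are f(0^-) = -4 and f(0^+) = -2.
By Dirichlet's theorem the series converges to their average, [(-4) + (-2)]/2 = -3.

-3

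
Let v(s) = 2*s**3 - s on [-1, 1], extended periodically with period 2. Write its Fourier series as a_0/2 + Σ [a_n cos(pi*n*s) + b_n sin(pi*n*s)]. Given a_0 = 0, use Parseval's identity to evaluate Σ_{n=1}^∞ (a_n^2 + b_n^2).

22/105

Parseval: a_0^2/2 + Σ_{n≥1} (a_n^2+b_n^2) = ∫_{-1}^{1} v(s)^2 ds = 22/105.
Subtract a_0^2/2 = 0: Σ (a_n^2+b_n^2) = 22/105.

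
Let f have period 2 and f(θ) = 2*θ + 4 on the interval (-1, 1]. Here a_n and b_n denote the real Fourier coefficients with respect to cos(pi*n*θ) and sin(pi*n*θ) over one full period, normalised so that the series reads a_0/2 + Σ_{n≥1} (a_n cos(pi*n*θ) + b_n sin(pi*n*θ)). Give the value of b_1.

4/pi

b_1 = ∫_{-1}^{1} f(θ) sin(pi*θ) dθ.
Integrating by parts (boundary term plus one more integral), an antiderivative of (2*θ + 4) sin(pi*θ) is -2*θ*cos(pi*θ)/pi + 2*sin(pi*θ)/pi**2 - 4*cos(pi*θ)/pi; evaluating from -1 to 1: ∫_{-1}^{1} (2*θ + 4) sin(pi*θ) dθ = (6/pi) - (2/pi) = 4/pi.
Hence b_1 = 4/pi.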